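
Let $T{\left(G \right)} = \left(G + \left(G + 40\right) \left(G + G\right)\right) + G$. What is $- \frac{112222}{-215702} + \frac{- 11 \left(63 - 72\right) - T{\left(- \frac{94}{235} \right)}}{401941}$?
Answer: $\frac{564187292512}{1083743469775} \approx 0.52059$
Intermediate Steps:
$T{\left(G \right)} = 2 G + 2 G \left(40 + G\right)$ ($T{\left(G \right)} = \left(G + \left(40 + G\right) 2 G\right) + G = \left(G + 2 G \left(40 + G\right)\right) + G = 2 G + 2 G \left(40 + G\right)$)
$- \frac{112222}{-215702} + \frac{- 11 \left(63 - 72\right) - T{\left(- \frac{94}{235} \right)}}{401941} = - \frac{112222}{-215702} + \frac{- 11 \left(63 - 72\right) - 2 \left(- \frac{94}{235}\right) \left(41 - \frac{94}{235}\right)}{401941} = \left(-112222\right) \left(- \frac{1}{215702}\right) + \left(- 11 \left(63 - 72\right) - 2 \left(\left(-94\right) \frac{1}{235}\right) \left(41 - \frac{2}{5}\right)\right) \frac{1}{401941} = \frac{56111}{107851} + \left(\left(-11\right) \left(-9\right) - 2 \left(- \frac{2}{5}\right) \left(41 - \frac{2}{5}\right)\right) \frac{1}{401941} = \frac{56111}{107851} + \left(99 - 2 \left(- \frac{2}{5}\right) \frac{203}{5}\right) \frac{1}{401941} = \frac{56111}{107851} + \left(99 - - \frac{812}{25}\right) \frac{1}{401941} = \frac{56111}{107851} + \left(99 + \frac{812}{25}\right) \frac{1}{401941} = \frac{56111}{107851} + \frac{3287}{25} \cdot \frac{1}{401941} = \frac{56111}{107851} + \frac{3287}{10048525} = \frac{564187292512}{1083743469775}$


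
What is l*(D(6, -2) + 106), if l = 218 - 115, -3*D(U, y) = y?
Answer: 32960/3 ≈ 10987.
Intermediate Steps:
D(U, y) = -y/3
l = 103
l*(D(6, -2) + 106) = 103*(-⅓*(-2) + 106) = 103*(⅔ + 106) = 103*(320/3) = 32960/3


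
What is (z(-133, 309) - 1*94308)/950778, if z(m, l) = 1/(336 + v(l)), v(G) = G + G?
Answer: -89969831/907042212 ≈ -0.099190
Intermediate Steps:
v(G) = 2*G
z(m, l) = 1/(336 + 2*l)
(z(-133, 309) - 1*94308)/950778 = (1/(2*(168 + 309)) - 1*94308)/950778 = ((½)/477 - 94308)*(1/950778) = ((½)*(1/477) - 94308)*(1/950778) = (1/954 - 94308)*(1/950778) = -89969831/954*1/950778 = -89969831/907042212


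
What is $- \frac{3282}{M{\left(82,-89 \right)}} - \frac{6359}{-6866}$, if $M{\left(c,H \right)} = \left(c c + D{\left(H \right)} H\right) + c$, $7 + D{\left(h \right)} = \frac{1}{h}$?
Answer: $\frac{12356579}{25507190} \approx 0.48444$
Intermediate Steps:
$D{\left(h \right)} = -7 + \frac{1}{h}$
$M{\left(c,H \right)} = c + c^{2} + H \left(-7 + \frac{1}{H}\right)$ ($M{\left(c,H \right)} = \left(c c + \left(-7 + \frac{1}{H}\right) H\right) + c = \left(c^{2} + H \left(-7 + \frac{1}{H}\right)\right) + c = c + c^{2} + H \left(-7 + \frac{1}{H}\right)$)
$- \frac{3282}{M{\left(82,-89 \right)}} - \frac{6359}{-6866} = - \frac{3282}{1 + 82 + 82^{2} - -623} - \frac{6359}{-6866} = - \frac{3282}{1 + 82 + 6724 + 623} - - \frac{6359}{6866} = - \frac{3282}{7430} + \frac{6359}{6866} = \left(-3282\right) \frac{1}{7430} + \frac{6359}{6866} = - \frac{1641}{3715} + \frac{6359}{6866} = \frac{12356579}{25507190}$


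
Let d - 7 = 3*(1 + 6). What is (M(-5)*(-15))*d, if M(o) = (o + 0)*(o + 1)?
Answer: -8400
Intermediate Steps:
d = 28 (d = 7 + 3*(1 + 6) = 7 + 3*7 = 7 + 21 = 28)
M(o) = o*(1 + o)
(M(-5)*(-15))*d = (-5*(1 - 5)*(-15))*28 = (-5*(-4)*(-15))*28 = (20*(-15))*28 = -300*28 = -8400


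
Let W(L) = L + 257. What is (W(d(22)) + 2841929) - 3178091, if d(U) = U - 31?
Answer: -335914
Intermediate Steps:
d(U) = -31 + U
W(L) = 257 + L
(W(d(22)) + 2841929) - 3178091 = ((257 + (-31 + 22)) + 2841929) - 3178091 = ((257 - 9) + 2841929) - 3178091 = (248 + 2841929) - 3178091 = 2842177 - 3178091 = -335914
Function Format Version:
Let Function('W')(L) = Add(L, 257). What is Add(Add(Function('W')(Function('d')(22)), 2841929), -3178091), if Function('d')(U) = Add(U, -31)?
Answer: -335914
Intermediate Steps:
Function('d')(U) = Add(-31, U)
Function('W')(L) = Add(257, L)
Add(Add(Function('W')(Function('d')(22)), 2841929), -3178091) = Add(Add(Add(257, Add(-31, 22)), 2841929), -3178091) = Add(Add(Add(257, -9), 2841929), -3178091) = Add(Add(248, 2841929), -3178091) = Add(2842177, -3178091) = -335914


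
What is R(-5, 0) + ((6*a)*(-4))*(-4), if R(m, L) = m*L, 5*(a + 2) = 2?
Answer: -768/5 ≈ -153.60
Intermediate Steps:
a = -8/5 (a = -2 + (⅕)*2 = -2 + ⅖ = -8/5 ≈ -1.6000)
R(m, L) = L*m
R(-5, 0) + ((6*a)*(-4))*(-4) = 0*(-5) + ((6*(-8/5))*(-4))*(-4) = 0 - 48/5*(-4)*(-4) = 0 + (192/5)*(-4) = 0 - 768/5 = -768/5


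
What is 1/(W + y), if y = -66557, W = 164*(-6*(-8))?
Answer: -1/58685 ≈ -1.7040e-5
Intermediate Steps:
W = 7872 (W = 164*48 = 7872)
1/(W + y) = 1/(7872 - 66557) = 1/(-58685) = -1/58685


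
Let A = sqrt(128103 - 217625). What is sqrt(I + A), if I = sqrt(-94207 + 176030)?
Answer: sqrt(sqrt(81823) + I*sqrt(89522)) ≈ 18.708 + 7.9966*I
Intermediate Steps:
A = I*sqrt(89522) (A = sqrt(-89522) = I*sqrt(89522) ≈ 299.2*I)
I = sqrt(81823) ≈ 286.05
sqrt(I + A) = sqrt(sqrt(81823) + I*sqrt(89522))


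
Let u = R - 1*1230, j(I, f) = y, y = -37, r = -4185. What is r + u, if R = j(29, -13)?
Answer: -5452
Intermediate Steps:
j(I, f) = -37
R = -37
u = -1267 (u = -37 - 1*1230 = -37 - 1230 = -1267)
r + u = -4185 - 1267 = -5452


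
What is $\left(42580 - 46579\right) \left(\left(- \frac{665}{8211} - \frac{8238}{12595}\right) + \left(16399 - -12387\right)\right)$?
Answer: $- \frac{566887087070263}{4924645} \approx -1.1511 \cdot 10^{8}$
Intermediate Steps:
$\left(42580 - 46579\right) \left(\left(- \frac{665}{8211} - \frac{8238}{12595}\right) + \left(16399 - -12387\right)\right) = - 3999 \left(\left(\left(-665\right) \frac{1}{8211} - \frac{8238}{12595}\right) + \left(16399 + 12387\right)\right) = - 3999 \left(\left(- \frac{95}{1173} - \frac{8238}{12595}\right) + 28786\right) = - 3999 \left(- \frac{10859699}{14773935} + 28786\right) = \left(-3999\right) \frac{425271633211}{14773935} = - \frac{566887087070263}{4924645}$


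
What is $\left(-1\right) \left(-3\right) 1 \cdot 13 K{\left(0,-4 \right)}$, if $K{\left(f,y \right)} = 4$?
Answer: $156$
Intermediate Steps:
$\left(-1\right) \left(-3\right) 1 \cdot 13 K{\left(0,-4 \right)} = \left(-1\right) \left(-3\right) 1 \cdot 13 \cdot 4 = 3 \cdot 1 \cdot 13 \cdot 4 = 3 \cdot 13 \cdot 4 = 39 \cdot 4 = 156$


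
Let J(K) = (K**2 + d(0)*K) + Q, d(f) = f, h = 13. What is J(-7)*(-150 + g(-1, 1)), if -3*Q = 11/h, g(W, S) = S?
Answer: -283100/39 ≈ -7259.0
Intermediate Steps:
Q = -11/39 (Q = -11/(3*13) = -1/3*11/13 = -11/39 ≈ -0.28205)
J(K) = -11/39 + K**2 (J(K) = (K**2 + 0*K) - 11/39 = (K**2 + 0) - 11/39 = K**2 - 11/39 = -11/39 + K**2)
J(-7)*(-150 + g(-1, 1)) = (-11/39 + (-7)**2)*(-150 + 1) = (-11/39 + 49)*(-149) = (1900/39)*(-149) = -283100/39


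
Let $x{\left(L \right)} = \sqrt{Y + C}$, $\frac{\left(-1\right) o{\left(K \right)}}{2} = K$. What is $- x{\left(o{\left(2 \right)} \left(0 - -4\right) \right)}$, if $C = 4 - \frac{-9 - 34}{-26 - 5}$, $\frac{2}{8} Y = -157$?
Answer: $- \frac{i \sqrt{600997}}{31} \approx - 25.008 i$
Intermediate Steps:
$o{\left(K \right)} = - 2 K$
$Y = -628$ ($Y = 4 \left(-157\right) = -628$)
$C = \frac{81}{31}$ ($C = 4 - - \frac{43}{-31} = 4 - \left(-43\right) \left(- \frac{1}{31}\right) = 4 - \frac{43}{31} = \frac{81}{31} \approx 2.6129$)
$x{\left(L \right)} = \frac{i \sqrt{600997}}{31}$ ($x{\left(L \right)} = \sqrt{-628 + \frac{81}{31}} = \sqrt{- \frac{19387}{31}} = \frac{i \sqrt{600997}}{31}$)
$- x{\left(o{\left(2 \right)} \left(0 - -4\right) \right)} = - \frac{i \sqrt{600997}}{31}$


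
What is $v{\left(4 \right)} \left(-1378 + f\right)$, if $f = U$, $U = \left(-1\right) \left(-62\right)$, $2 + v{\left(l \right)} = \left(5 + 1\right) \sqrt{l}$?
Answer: $-13160$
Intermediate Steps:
$v{\left(l \right)} = -2 + 6 \sqrt{l}$ ($v{\left(l \right)} = -2 + \left(5 + 1\right) \sqrt{l} = -2 + 6 \sqrt{l}$)
$U = 62$
$f = 62$
$v{\left(4 \right)} \left(-1378 + f\right) = \left(-2 + 6 \sqrt{4}\right) \left(-1378 + 62\right) = \left(-2 + 6 \cdot 2\right) \left(-1316\right) = \left(-2 + 12\right) \left(-1316\right) = 10 \left(-1316\right) = -13160$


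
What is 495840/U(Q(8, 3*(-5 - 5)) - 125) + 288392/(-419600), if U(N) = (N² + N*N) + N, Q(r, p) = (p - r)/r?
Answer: 66127229391/4691180450 ≈ 14.096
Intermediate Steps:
Q(r, p) = (p - r)/r
U(N) = N + 2*N² (U(N) = (N² + N²) + N = 2*N² + N = N + 2*N²)
495840/U(Q(8, 3*(-5 - 5)) - 125) + 288392/(-419600) = 495840/((((3*(-5 - 5) - 1*8)/8 - 125)*(1 + 2*((3*(-5 - 5) - 1*8)/8 - 125)))) + 288392/(-419600) = 495840/((((3*(-10) - 8)/8 - 125)*(1 + 2*((3*(-10) - 8)/8 - 125)))) + 288392*(-1/419600) = 495840/((((-30 - 8)/8 - 125)*(1 + 2*((-30 - 8)/8 - 125)))) - 36049/52450 = 495840/((((⅛)*(-38) - 125)*(1 + 2*((⅛)*(-38) - 125)))) - 36049/52450 = 495840/(((-19/4 - 125)*(1 + 2*(-19/4 - 125)))) - 36049/52450 = 495840/((-519*(1 + 2*(-519/4))/4)) - 36049/52450 = 495840/((-519*(1 - 519/2)/4)) - 36049/52450 = 495840/((-519/4*(-517/2))) - 36049/52450 = 495840/(268323/8) - 36049/52450 = 495840*(8/268323) - 36049/52450 = 1322240/89441 - 36049/52450 = 66127229391/4691180450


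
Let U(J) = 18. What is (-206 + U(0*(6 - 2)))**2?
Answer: 35344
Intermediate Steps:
(-206 + U(0*(6 - 2)))**2 = (-206 + 18)**2 = (-188)**2 = 35344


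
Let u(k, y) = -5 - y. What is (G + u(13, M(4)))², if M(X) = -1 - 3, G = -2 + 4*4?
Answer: 169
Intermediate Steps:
G = 14 (G = -2 + 16 = 14)
M(X) = -4
(G + u(13, M(4)))² = (14 + (-5 - 1*(-4)))² = (14 + (-5 + 4))² = (14 - 1)² = 13² = 169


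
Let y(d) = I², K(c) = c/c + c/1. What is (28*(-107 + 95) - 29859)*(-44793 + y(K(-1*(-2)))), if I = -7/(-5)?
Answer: 6762327264/5 ≈ 1.3525e+9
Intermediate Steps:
K(c) = 1 + c (K(c) = 1 + c*1 = 1 + c)
I = 7/5 (I = -7*(-⅕) = 7/5 ≈ 1.4000)
y(d) = 49/25 (y(d) = (7/5)² = 49/25)
(28*(-107 + 95) - 29859)*(-44793 + y(K(-1*(-2)))) = (28*(-107 + 95) - 29859)*(-44793 + 49/25) = (28*(-12) - 29859)*(-1119776/25) = (-336 - 29859)*(-1119776/25) = -30195*(-1119776/25) = 6762327264/5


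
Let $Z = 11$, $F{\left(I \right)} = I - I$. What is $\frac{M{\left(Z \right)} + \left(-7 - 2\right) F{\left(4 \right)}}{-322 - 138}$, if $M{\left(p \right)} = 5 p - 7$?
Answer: $- \frac{12}{115} \approx -0.10435$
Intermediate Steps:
$F{\left(I \right)} = 0$
$M{\left(p \right)} = -7 + 5 p$
$\frac{M{\left(Z \right)} + \left(-7 - 2\right) F{\left(4 \right)}}{-322 - 138} = \frac{\left(-7 + 5 \cdot 11\right) + \left(-7 - 2\right) 0}{-322 - 138} = \frac{\left(-7 + 55\right) - 0}{-460} = \left(48 + 0\right) \left(- \frac{1}{460}\right) = 48 \left(- \frac{1}{460}\right) = - \frac{12}{115}$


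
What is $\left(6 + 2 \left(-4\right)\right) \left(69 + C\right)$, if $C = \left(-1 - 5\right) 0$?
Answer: $-138$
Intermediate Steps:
$C = 0$ ($C = \left(-6\right) 0 = 0$)
$\left(6 + 2 \left(-4\right)\right) \left(69 + C\right) = \left(6 + 2 \left(-4\right)\right) \left(69 + 0\right) = \left(6 - 8\right) 69 = \left(-2\right) 69 = -138$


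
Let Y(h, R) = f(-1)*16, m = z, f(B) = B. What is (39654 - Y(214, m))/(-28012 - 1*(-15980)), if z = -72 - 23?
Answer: -19835/6016 ≈ -3.2970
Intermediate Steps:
z = -95
m = -95
Y(h, R) = -16 (Y(h, R) = -1*16 = -16)
(39654 - Y(214, m))/(-28012 - 1*(-15980)) = (39654 - 1*(-16))/(-28012 - 1*(-15980)) = (39654 + 16)/(-28012 + 15980) = 39670/(-12032) = 39670*(-1/12032) = -19835/6016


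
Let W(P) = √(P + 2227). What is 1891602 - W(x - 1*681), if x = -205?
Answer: 1891602 - 3*√149 ≈ 1.8916e+6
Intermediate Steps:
W(P) = √(2227 + P)
1891602 - W(x - 1*681) = 1891602 - √(2227 + (-205 - 1*681)) = 1891602 - √(2227 + (-205 - 681)) = 1891602 - √(2227 - 886) = 1891602 - √1341 = 1891602 - 3*√149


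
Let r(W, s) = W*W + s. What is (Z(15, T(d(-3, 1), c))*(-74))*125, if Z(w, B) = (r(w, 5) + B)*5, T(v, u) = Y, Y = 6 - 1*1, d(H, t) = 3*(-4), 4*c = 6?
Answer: -10868750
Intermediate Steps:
c = 3/2 (c = (¼)*6 = 3/2 ≈ 1.5000)
r(W, s) = s + W² (r(W, s) = W² + s = s + W²)
d(H, t) = -12
Y = 5 (Y = 6 - 1 = 5)
T(v, u) = 5
Z(w, B) = 25 + 5*B + 5*w² (Z(w, B) = ((5 + w²) + B)*5 = (5 + B + w²)*5 = 25 + 5*B + 5*w²)
(Z(15, T(d(-3, 1), c))*(-74))*125 = ((25 + 5*5 + 5*15²)*(-74))*125 = ((25 + 25 + 5*225)*(-74))*125 = ((25 + 25 + 1125)*(-74))*125 = (1175*(-74))*125 = -86950*125 = -10868750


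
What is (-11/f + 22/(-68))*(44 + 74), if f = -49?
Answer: -9735/833 ≈ -11.687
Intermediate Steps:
(-11/f + 22/(-68))*(44 + 74) = (-11/(-49) + 22/(-68))*(44 + 74) = (-11*(-1/49) + 22*(-1/68))*118 = (11/49 - 11/34)*118 = -165/1666*118 = -9735/833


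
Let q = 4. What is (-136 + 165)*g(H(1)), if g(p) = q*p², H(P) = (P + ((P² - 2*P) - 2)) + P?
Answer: 116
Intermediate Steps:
H(P) = -2 + P² (H(P) = (P + (-2 + P² - 2*P)) + P = (-2 + P² - P) + P = -2 + P²)
g(p) = 4*p²
(-136 + 165)*g(H(1)) = (-136 + 165)*(4*(-2 + 1²)²) = 29*(4*(-2 + 1)²) = 29*(4*(-1)²) = 29*(4*1) = 29*4 = 116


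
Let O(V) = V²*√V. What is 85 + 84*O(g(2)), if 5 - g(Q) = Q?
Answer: 85 + 756*√3 ≈ 1394.4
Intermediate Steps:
g(Q) = 5 - Q
O(V) = V^(5/2)
85 + 84*O(g(2)) = 85 + 84*(5 - 1*2)^(5/2) = 85 + 84*(5 - 2)^(5/2) = 85 + 84*3^(5/2) = 85 + 84*(9*√3) = 85 + 756*√3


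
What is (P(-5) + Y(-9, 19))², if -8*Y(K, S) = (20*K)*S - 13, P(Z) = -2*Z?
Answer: 12341169/64 ≈ 1.9283e+5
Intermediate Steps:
Y(K, S) = 13/8 - 5*K*S/2 (Y(K, S) = -((20*K)*S - 13)/8 = -(20*K*S - 13)/8 = -(-13 + 20*K*S)/8 = 13/8 - 5*K*S/2)
(P(-5) + Y(-9, 19))² = (-2*(-5) + (13/8 - 5/2*(-9)*19))² = (10 + (13/8 + 855/2))² = (10 + 3433/8)² = (3513/8)² = 12341169/64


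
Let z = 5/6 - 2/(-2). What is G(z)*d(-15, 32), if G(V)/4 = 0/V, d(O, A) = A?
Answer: 0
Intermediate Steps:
z = 11/6 (z = 5*(⅙) - 2*(-½) = ⅚ + 1 = 11/6 ≈ 1.8333)
G(V) = 0 (G(V) = 4*(0/V) = 4*0 = 0)
G(z)*d(-15, 32) = 0*32 = 0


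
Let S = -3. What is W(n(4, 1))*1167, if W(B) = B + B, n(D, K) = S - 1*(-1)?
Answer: -4668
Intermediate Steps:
n(D, K) = -2 (n(D, K) = -3 - 1*(-1) = -3 + 1 = -2)
W(B) = 2*B
W(n(4, 1))*1167 = (2*(-2))*1167 = -4*1167 = -4668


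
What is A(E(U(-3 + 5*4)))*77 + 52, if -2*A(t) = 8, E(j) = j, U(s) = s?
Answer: -256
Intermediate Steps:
A(t) = -4 (A(t) = -½*8 = -4)
A(E(U(-3 + 5*4)))*77 + 52 = -4*77 + 52 = -308 + 52 = -256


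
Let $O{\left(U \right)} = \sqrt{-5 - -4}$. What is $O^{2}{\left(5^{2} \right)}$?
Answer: $-1$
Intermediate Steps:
$O{\left(U \right)} = i$ ($O{\left(U \right)} = \sqrt{-5 + \left(-1 + 5\right)} = \sqrt{-5 + 4} = \sqrt{-1} = i$)
$O^{2}{\left(5^{2} \right)} = i^{2} = -1$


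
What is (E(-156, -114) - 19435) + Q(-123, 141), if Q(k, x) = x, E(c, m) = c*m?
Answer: -1510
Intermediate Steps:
(E(-156, -114) - 19435) + Q(-123, 141) = (-156*(-114) - 19435) + 141 = (17784 - 19435) + 141 = -1651 + 141 = -1510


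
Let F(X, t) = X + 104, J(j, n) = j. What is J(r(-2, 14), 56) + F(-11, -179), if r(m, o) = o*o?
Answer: 289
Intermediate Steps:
r(m, o) = o**2
F(X, t) = 104 + X
J(r(-2, 14), 56) + F(-11, -179) = 14**2 + (104 - 11) = 196 + 93 = 289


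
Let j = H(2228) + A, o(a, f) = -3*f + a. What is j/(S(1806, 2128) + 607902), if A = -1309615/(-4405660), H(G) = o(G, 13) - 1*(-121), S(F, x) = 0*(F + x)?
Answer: 2035676843/535641905064 ≈ 0.0038004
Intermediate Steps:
S(F, x) = 0
o(a, f) = a - 3*f
H(G) = 82 + G (H(G) = (G - 3*13) - 1*(-121) = (G - 39) + 121 = (-39 + G) + 121 = 82 + G)
A = 261923/881132 (A = -1309615*(-1/4405660) = 261923/881132 ≈ 0.29726)
j = 2035676843/881132 (j = (82 + 2228) + 261923/881132 = 2310 + 261923/881132 = 2035676843/881132 ≈ 2310.3)
j/(S(1806, 2128) + 607902) = 2035676843/(881132*(0 + 607902)) = (2035676843/881132)/607902 = (2035676843/881132)*(1/607902) = 2035676843/535641905064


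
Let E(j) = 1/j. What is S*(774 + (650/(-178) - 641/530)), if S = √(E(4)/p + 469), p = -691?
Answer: 108840843*√99528185/65188940 ≈ 16657.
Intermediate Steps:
S = 3*√99528185/1382 (S = √(1/(4*(-691)) + 469) = √((¼)*(-1/691) + 469) = √(-1/2764 + 469) = √(1296315/2764) = 3*√99528185/1382 ≈ 21.656)
S*(774 + (650/(-178) - 641/530)) = (3*√99528185/1382)*(774 + (650/(-178) - 641/530)) = (3*√99528185/1382)*(774 + (650*(-1/178) - 641*1/530)) = (3*√99528185/1382)*(774 + (-325/89 - 641/530)) = (3*√99528185/1382)*(774 - 229299/47170) = (3*√99528185/1382)*(36280281/47170) = 108840843*√99528185/65188940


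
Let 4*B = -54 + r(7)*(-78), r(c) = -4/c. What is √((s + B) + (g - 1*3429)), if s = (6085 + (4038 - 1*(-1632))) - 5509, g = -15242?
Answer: I*√2435762/14 ≈ 111.48*I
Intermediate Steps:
s = 6246 (s = (6085 + (4038 + 1632)) - 5509 = (6085 + 5670) - 5509 = 11755 - 5509 = 6246)
B = -33/14 (B = (-54 - 4/7*(-78))/4 = (-54 + 312/7)/4 = (¼)*(-66/7) = -33/14 ≈ -2.3571)
√((s + B) + (g - 1*3429)) = √((6246 - 33/14) + (-15242 - 1*3429)) = √(87411/14 + (-15242 - 3429)) = √(87411/14 - 18671) = √(-173983/14) = I*√2435762/14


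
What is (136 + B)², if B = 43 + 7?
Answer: 34596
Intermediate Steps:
B = 50
(136 + B)² = (136 + 50)² = 186² = 34596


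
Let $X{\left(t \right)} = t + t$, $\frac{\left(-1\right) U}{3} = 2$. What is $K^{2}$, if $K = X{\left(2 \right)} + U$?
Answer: $4$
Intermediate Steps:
$U = -6$ ($U = \left(-3\right) 2 = -6$)
$X{\left(t \right)} = 2 t$
$K = -2$ ($K = 2 \cdot 2 - 6 = 4 - 6 = -2$)
$K^{2} = \left(-2\right)^{2} = 4$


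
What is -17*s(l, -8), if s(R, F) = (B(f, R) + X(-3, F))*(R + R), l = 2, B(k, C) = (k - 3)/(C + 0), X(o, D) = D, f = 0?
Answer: 646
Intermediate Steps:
B(k, C) = (-3 + k)/C
s(R, F) = 2*R*(F - 3/R) (s(R, F) = ((-3 + 0)/R + F)*(R + R) = (-3/R + F)*(2*R) = (F - 3/R)*(2*R) = 2*R*(F - 3/R))
-17*s(l, -8) = -17*(-6 + 2*(-8)*2) = -17*(-6 - 32) = -17*(-38) = 646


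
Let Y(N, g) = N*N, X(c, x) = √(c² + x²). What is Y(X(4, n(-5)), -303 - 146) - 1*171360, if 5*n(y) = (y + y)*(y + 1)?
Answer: -171280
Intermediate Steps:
n(y) = 2*y*(1 + y)/5 (n(y) = ((y + y)*(y + 1))/5 = ((2*y)*(1 + y))/5 = (2*y*(1 + y))/5 = 2*y*(1 + y)/5)
Y(N, g) = N²
Y(X(4, n(-5)), -303 - 146) - 1*171360 = (√(4² + ((⅖)*(-5)*(1 - 5))²))² - 1*171360 = (√(16 + ((⅖)*(-5)*(-4))²))² - 171360 = (√(16 + 8²))² - 171360 = (√(16 + 64))² - 171360 = (√80)² - 171360 = (4*√5)² - 171360 = 80 - 171360 = -171280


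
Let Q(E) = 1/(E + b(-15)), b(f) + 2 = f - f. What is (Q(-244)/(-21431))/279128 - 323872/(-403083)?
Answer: 158866780929763033/197721626622423408 ≈ 0.80349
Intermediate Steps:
b(f) = -2 (b(f) = -2 + (f - f) = -2 + 0 = -2)
Q(E) = 1/(-2 + E) (Q(E) = 1/(E - 2) = 1/(-2 + E))
(Q(-244)/(-21431))/279128 - 323872/(-403083) = (1/(-2 - 244*(-21431)))/279128 - 323872/(-403083) = (-1/21431/(-246))*(1/279128) - 323872*(-1/403083) = -1/246*(-1/21431)*(1/279128) + 323872/403083 = (1/5272026)*(1/279128) + 323872/403083 = 1/1471570073328 + 323872/403083 = 158866780929763033/197721626622423408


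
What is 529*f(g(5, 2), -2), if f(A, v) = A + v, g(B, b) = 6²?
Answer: 17986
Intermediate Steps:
g(B, b) = 36
529*f(g(5, 2), -2) = 529*(36 - 2) = 529*34 = 17986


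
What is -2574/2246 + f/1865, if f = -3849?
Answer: -6722682/2094395 ≈ -3.2098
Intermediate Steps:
-2574/2246 + f/1865 = -2574/2246 - 3849/1865 = -2574*1/2246 - 3849*1/1865 = -1287/1123 - 3849/1865 = -6722682/2094395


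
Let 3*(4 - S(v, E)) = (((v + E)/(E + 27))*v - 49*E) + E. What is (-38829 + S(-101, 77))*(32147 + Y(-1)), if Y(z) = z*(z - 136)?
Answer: -15780742040/13 ≈ -1.2139e+9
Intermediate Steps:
S(v, E) = 4 + 16*E - v*(E + v)/(3*(27 + E)) (S(v, E) = 4 - ((((v + E)/(E + 27))*v - 49*E) + E)/3 = 4 - ((((E + v)/(27 + E))*v - 49*E) + E)/3 = 4 - ((v*(E + v)/(27 + E) - 49*E) + E)/3 = 4 - ((-49*E + v*(E + v)/(27 + E)) + E)/3 = 4 - (-48*E + v*(E + v)/(27 + E))/3 = 4 + (16*E - v*(E + v)/(3*(27 + E))) = 4 + 16*E - v*(E + v)/(3*(27 + E)))
Y(z) = z*(-136 + z)
(-38829 + S(-101, 77))*(32147 + Y(-1)) = (-38829 + (324 - 1*(-101)² + 48*77² + 1308*77 - 1*77*(-101))/(3*(27 + 77)))*(32147 - (-136 - 1)) = (-38829 + (⅓)*(324 - 1*10201 + 48*5929 + 100716 + 7777)/104)*(32147 - 1*(-137)) = (-38829 + (⅓)*(1/104)*(324 - 10201 + 284592 + 100716 + 7777))*(32147 + 137) = (-38829 + (⅓)*(1/104)*383208)*32284 = (-38829 + 15967/13)*32284 = -488810/13*32284 = -15780742040/13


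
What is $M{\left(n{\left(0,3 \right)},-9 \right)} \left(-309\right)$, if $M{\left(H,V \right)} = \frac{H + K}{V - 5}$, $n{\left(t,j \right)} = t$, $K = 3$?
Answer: $\frac{927}{14} \approx 66.214$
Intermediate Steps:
$M{\left(H,V \right)} = \frac{3 + H}{-5 + V}$ ($M{\left(H,V \right)} = \frac{H + 3}{V - 5} = \frac{3 + H}{-5 + V}$)
$M{\left(n{\left(0,3 \right)},-9 \right)} \left(-309\right) = \frac{3 + 0}{-5 - 9} \left(-309\right) = \frac{1}{-14} \cdot 3 \left(-309\right) = \left(- \frac{1}{14}\right) 3 \left(-309\right) = \left(- \frac{3}{14}\right) \left(-309\right) = \frac{927}{14}$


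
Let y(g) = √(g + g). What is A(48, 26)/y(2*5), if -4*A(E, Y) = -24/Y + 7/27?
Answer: 233*√5/14040 ≈ 0.037109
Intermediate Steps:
A(E, Y) = -7/108 + 6/Y (A(E, Y) = -(-24/Y + 7/27)/4 = -(7/27 - 24/Y)/4 = -7/108 + 6/Y)
y(g) = √2*√g (y(g) = √(2*g) = √2*√g)
A(48, 26)/y(2*5) = (-7/108 + 6/26)/((√2*√(2*5))) = (-7/108 + 6*(1/26))/((√2*√10)) = (-7/108 + 3/13)/((2*√5)) = 233*(√5/10)/1404 = 233*√5/14040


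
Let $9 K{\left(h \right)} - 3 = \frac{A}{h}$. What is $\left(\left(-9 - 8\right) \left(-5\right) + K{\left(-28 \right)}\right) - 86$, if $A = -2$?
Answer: $- \frac{83}{126} \approx -0.65873$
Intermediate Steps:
$K{\left(h \right)} = \frac{1}{3} - \frac{2}{9 h}$ ($K{\left(h \right)} = \frac{1}{3} + \frac{\left(-2\right) \frac{1}{h}}{9} = \frac{1}{3} - \frac{2}{9 h}$)
$\left(\left(-9 - 8\right) \left(-5\right) + K{\left(-28 \right)}\right) - 86 = \left(\left(-9 - 8\right) \left(-5\right) + \frac{-2 + 3 \left(-28\right)}{9 \left(-28\right)}\right) - 86 = \left(\left(-17\right) \left(-5\right) + \frac{1}{9} \left(- \frac{1}{28}\right) \left(-2 - 84\right)\right) - 86 = \left(85 + \frac{1}{9} \left(- \frac{1}{28}\right) \left(-86\right)\right) - 86 = \left(85 + \frac{43}{126}\right) - 86 = \frac{10753}{126} - 86 = - \frac{83}{126}$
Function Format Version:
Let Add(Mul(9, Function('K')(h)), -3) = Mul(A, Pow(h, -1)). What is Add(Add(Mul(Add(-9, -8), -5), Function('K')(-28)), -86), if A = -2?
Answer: Rational(-83, 126) ≈ -0.65873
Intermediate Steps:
Function('K')(h) = Add(Rational(1, 3), Mul(Rational(-2, 9), Pow(h, -1))) (Function('K')(h) = Add(Rational(1, 3), Mul(Rational(1, 9), Mul(-2, Pow(h, -1)))) = Add(Rational(1, 3), Mul(Rational(-2, 9), Pow(h, -1))))
Add(Add(Mul(Add(-9, -8), -5), Function('K')(-28)), -86) = Add(Add(Mul(Add(-9, -8), -5), Mul(Rational(1, 9), Pow(-28, -1), Add(-2, Mul(3, -28)))), -86) = Add(Add(Mul(-17, -5), Mul(Rational(1, 9), Rational(-1, 28), Add(-2, -84))), -86) = Add(Add(85, Mul(Rational(1, 9), Rational(-1, 28), -86)), -86) = Add(Add(85, Rational(43, 126)), -86) = Add(Rational(10753, 126), -86) = Rational(-83, 126)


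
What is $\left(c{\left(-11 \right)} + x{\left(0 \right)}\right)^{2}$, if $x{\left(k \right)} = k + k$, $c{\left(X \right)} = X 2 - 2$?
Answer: $576$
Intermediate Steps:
$c{\left(X \right)} = -2 + 2 X$ ($c{\left(X \right)} = 2 X - 2 = -2 + 2 X$)
$x{\left(k \right)} = 2 k$
$\left(c{\left(-11 \right)} + x{\left(0 \right)}\right)^{2} = \left(\left(-2 + 2 \left(-11\right)\right) + 2 \cdot 0\right)^{2} = \left(\left(-2 - 22\right) + 0\right)^{2} = \left(-24 + 0\right)^{2} = \left(-24\right)^{2} = 576$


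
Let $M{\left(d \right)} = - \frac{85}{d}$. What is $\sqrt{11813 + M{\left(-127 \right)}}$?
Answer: $\frac{12 \sqrt{1323213}}{127} \approx 108.69$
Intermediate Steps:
$\sqrt{11813 + M{\left(-127 \right)}} = \sqrt{11813 - \frac{85}{-127}} = \sqrt{11813 - - \frac{85}{127}} = \sqrt{11813 + \frac{85}{127}} = \sqrt{\frac{1500336}{127}} = \frac{12 \sqrt{1323213}}{127}$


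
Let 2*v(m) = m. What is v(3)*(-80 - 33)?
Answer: -339/2 ≈ -169.50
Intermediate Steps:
v(m) = m/2
v(3)*(-80 - 33) = ((½)*3)*(-80 - 33) = (3/2)*(-113) = -339/2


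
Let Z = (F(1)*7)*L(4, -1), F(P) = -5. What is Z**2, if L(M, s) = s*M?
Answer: 19600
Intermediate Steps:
L(M, s) = M*s
Z = 140 (Z = (-5*7)*(4*(-1)) = -35*(-4) = 140)
Z**2 = 140**2 = 19600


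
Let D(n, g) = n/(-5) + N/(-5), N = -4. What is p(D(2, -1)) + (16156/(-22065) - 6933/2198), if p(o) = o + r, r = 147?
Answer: 1392049181/9699774 ≈ 143.51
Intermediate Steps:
D(n, g) = ⅘ - n/5 (D(n, g) = n/(-5) - 4/(-5) = n*(-⅕) - 4*(-⅕) = -n/5 + ⅘ = ⅘ - n/5)
p(o) = 147 + o (p(o) = o + 147 = 147 + o)
p(D(2, -1)) + (16156/(-22065) - 6933/2198) = (147 + (⅘ - ⅕*2)) + (16156/(-22065) - 6933/2198) = (147 + (⅘ - ⅖)) + (16156*(-1/22065) - 6933*1/2198) = (147 + ⅖) + (-16156/22065 - 6933/2198) = 737/5 - 188487533/48498870 = 1392049181/9699774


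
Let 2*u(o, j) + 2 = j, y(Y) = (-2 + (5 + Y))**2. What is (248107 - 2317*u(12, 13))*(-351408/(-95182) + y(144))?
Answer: 484175492925921/95182 ≈ 5.0868e+9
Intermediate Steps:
y(Y) = (3 + Y)**2
u(o, j) = -1 + j/2
(248107 - 2317*u(12, 13))*(-351408/(-95182) + y(144)) = (248107 - 2317*(-1 + (1/2)*13))*(-351408/(-95182) + (3 + 144)**2) = (248107 - 2317*(-1 + 13/2))*(-351408*(-1/95182) + 147**2) = (248107 - 2317*11/2)*(175704/47591 + 21609) = (248107 - 25487/2)*(1028569623/47591) = (470727/2)*(1028569623/47591) = 484175492925921/95182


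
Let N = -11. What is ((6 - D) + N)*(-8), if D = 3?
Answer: 64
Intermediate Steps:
((6 - D) + N)*(-8) = ((6 - 1*3) - 11)*(-8) = ((6 - 3) - 11)*(-8) = (3 - 11)*(-8) = -8*(-8) = 64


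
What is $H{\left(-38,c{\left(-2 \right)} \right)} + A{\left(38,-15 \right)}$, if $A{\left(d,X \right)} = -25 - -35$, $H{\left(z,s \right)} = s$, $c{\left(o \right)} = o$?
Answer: $8$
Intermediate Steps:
$A{\left(d,X \right)} = 10$ ($A{\left(d,X \right)} = -25 + 35 = 10$)
$H{\left(-38,c{\left(-2 \right)} \right)} + A{\left(38,-15 \right)} = -2 + 10 = 8$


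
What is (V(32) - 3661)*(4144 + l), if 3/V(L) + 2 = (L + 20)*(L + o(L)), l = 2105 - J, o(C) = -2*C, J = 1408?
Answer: -29526367589/1666 ≈ -1.7723e+7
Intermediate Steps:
l = 697 (l = 2105 - 1*1408 = 2105 - 1408 = 697)
V(L) = 3/(-2 - L*(20 + L)) (V(L) = 3/(-2 + (L + 20)*(L - 2*L)) = 3/(-2 + (20 + L)*(-L)) = 3/(-2 - L*(20 + L)))
(V(32) - 3661)*(4144 + l) = (3/(-2 - 1*32**2 - 20*32) - 3661)*(4144 + 697) = (3/(-2 - 1*1024 - 640) - 3661)*4841 = (3/(-2 - 1024 - 640) - 3661)*4841 = (3/(-1666) - 3661)*4841 = (3*(-1/1666) - 3661)*4841 = (-3/1666 - 3661)*4841 = -6099229/1666*4841 = -29526367589/1666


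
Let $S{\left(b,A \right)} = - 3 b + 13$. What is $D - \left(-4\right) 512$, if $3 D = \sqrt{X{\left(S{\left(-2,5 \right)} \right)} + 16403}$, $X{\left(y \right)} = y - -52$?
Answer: $2048 + \frac{\sqrt{16474}}{3} \approx 2090.8$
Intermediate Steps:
$S{\left(b,A \right)} = 13 - 3 b$
$X{\left(y \right)} = 52 + y$ ($X{\left(y \right)} = y + 52 = 52 + y$)
$D = \frac{\sqrt{16474}}{3}$ ($D = \frac{\sqrt{\left(52 + \left(13 - -6\right)\right) + 16403}}{3} = \frac{\sqrt{\left(52 + \left(13 + 6\right)\right) + 16403}}{3} = \frac{\sqrt{\left(52 + 19\right) + 16403}}{3} = \frac{\sqrt{71 + 16403}}{3} = \frac{\sqrt{16474}}{3} \approx 42.784$)
$D - \left(-4\right) 512 = \frac{\sqrt{16474}}{3} - \left(-4\right) 512 = \frac{\sqrt{16474}}{3} - -2048 = \frac{\sqrt{16474}}{3} + 2048 = 2048 + \frac{\sqrt{16474}}{3}$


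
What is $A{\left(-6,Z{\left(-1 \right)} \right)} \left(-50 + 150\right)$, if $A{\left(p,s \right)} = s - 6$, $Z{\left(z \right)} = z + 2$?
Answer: $-500$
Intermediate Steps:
$Z{\left(z \right)} = 2 + z$
$A{\left(p,s \right)} = -6 + s$
$A{\left(-6,Z{\left(-1 \right)} \right)} \left(-50 + 150\right) = \left(-6 + \left(2 - 1\right)\right) \left(-50 + 150\right) = \left(-6 + 1\right) 100 = \left(-5\right) 100 = -500$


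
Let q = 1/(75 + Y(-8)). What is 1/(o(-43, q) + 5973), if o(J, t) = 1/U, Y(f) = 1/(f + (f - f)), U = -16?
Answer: 16/95567 ≈ 0.00016742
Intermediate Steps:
Y(f) = 1/f (Y(f) = 1/(f + 0) = 1/f)
q = 8/599 (q = 1/(75 + 1/(-8)) = 1/(75 - ⅛) = 1/(599/8) = 8/599 ≈ 0.013356)
o(J, t) = -1/16 (o(J, t) = 1/(-16) = -1/16)
1/(o(-43, q) + 5973) = 1/(-1/16 + 5973) = 1/(95567/16) = 16/95567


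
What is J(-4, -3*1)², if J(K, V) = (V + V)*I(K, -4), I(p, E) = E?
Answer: 576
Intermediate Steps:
J(K, V) = -8*V (J(K, V) = (V + V)*(-4) = (2*V)*(-4) = -8*V)
J(-4, -3*1)² = (-(-24))² = (-8*(-3))² = 24² = 576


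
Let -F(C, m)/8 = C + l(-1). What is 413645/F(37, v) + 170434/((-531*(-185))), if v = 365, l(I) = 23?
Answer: -2703507217/3143520 ≈ -860.03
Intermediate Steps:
F(C, m) = -184 - 8*C (F(C, m) = -8*(C + 23) = -8*(23 + C) = -184 - 8*C)
413645/F(37, v) + 170434/((-531*(-185))) = 413645/(-184 - 8*37) + 170434/((-531*(-185))) = 413645/(-184 - 296) + 170434/98235 = 413645/(-480) + 170434*(1/98235) = 413645*(-1/480) + 170434/98235 = -82729/96 + 170434/98235 = -2703507217/3143520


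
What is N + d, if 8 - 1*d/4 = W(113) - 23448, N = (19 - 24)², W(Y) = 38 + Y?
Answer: 93245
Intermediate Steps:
N = 25 (N = (-5)² = 25)
d = 93220 (d = 32 - 4*((38 + 113) - 23448) = 32 - 4*(151 - 23448) = 32 - 4*(-23297) = 32 + 93188 = 93220)
N + d = 25 + 93220 = 93245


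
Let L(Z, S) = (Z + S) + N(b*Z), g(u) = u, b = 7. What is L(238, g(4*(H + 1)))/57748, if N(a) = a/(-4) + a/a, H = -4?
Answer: -379/115496 ≈ -0.0032815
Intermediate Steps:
N(a) = 1 - a/4 (N(a) = a*(-1/4) + 1 = -a/4 + 1 = 1 - a/4)
L(Z, S) = 1 + S - 3*Z/4 (L(Z, S) = (Z + S) + (1 - 7*Z/4) = (S + Z) + (1 - 7*Z/4) = 1 + S - 3*Z/4)
L(238, g(4*(H + 1)))/57748 = (1 + 4*(-4 + 1) - 3/4*238)/57748 = (1 + 4*(-3) - 357/2)*(1/57748) = (1 - 12 - 357/2)*(1/57748) = -379/2*1/57748 = -379/115496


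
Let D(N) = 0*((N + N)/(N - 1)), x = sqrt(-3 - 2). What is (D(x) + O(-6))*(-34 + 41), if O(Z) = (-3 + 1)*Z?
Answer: 84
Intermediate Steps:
O(Z) = -2*Z
x = I*sqrt(5) (x = sqrt(-5) = I*sqrt(5) ≈ 2.2361*I)
D(N) = 0 (D(N) = 0*((2*N)/(-1 + N)) = 0*(2*N/(-1 + N)) = 0)
(D(x) + O(-6))*(-34 + 41) = (0 - 2*(-6))*(-34 + 41) = (0 + 12)*7 = 12*7 = 84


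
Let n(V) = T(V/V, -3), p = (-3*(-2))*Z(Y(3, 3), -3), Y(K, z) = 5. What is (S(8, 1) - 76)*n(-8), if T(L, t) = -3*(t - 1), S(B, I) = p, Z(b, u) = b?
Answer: -552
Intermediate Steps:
p = 30 (p = -3*(-2)*5 = 6*5 = 30)
S(B, I) = 30
T(L, t) = 3 - 3*t (T(L, t) = -3*(-1 + t) = 3 - 3*t)
n(V) = 12 (n(V) = 3 - 3*(-3) = 3 + 9 = 12)
(S(8, 1) - 76)*n(-8) = (30 - 76)*12 = -46*12 = -552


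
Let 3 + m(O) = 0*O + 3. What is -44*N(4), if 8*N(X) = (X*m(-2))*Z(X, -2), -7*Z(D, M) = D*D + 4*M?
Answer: 0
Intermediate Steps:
Z(D, M) = -4*M/7 - D²/7 (Z(D, M) = -(D*D + 4*M)/7 = -(D² + 4*M)/7 = -4*M/7 - D²/7)
m(O) = 0 (m(O) = -3 + (0*O + 3) = -3 + (0 + 3) = -3 + 3 = 0)
N(X) = 0 (N(X) = ((X*0)*(-4/7*(-2) - X²/7))/8 = (0*(8/7 - X²/7))/8 = (⅛)*0 = 0)
-44*N(4) = -44*0 = 0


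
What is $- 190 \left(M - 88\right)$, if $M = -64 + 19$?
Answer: $25270$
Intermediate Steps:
$M = -45$
$- 190 \left(M - 88\right) = - 190 \left(-45 - 88\right) = \left(-190\right) \left(-133\right) = 25270$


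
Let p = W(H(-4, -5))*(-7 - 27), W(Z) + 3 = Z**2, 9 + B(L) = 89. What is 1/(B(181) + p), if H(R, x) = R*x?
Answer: -1/13418 ≈ -7.4527e-5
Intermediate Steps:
B(L) = 80 (B(L) = -9 + 89 = 80)
W(Z) = -3 + Z**2
p = -13498 (p = (-3 + (-4*(-5))**2)*(-7 - 27) = (-3 + 20**2)*(-34) = (-3 + 400)*(-34) = 397*(-34) = -13498)
1/(B(181) + p) = 1/(80 - 13498) = 1/(-13418) = -1/13418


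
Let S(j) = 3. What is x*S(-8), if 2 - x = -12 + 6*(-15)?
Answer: 312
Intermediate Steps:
x = 104 (x = 2 - (-12 + 6*(-15)) = 2 - (-12 - 90) = 2 - 1*(-102) = 2 + 102 = 104)
x*S(-8) = 104*3 = 312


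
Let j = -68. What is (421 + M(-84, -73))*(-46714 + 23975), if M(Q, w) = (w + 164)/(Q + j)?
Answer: -1453044839/152 ≈ -9.5595e+6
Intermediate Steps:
M(Q, w) = (164 + w)/(-68 + Q) (M(Q, w) = (w + 164)/(Q - 68) = (164 + w)/(-68 + Q))
(421 + M(-84, -73))*(-46714 + 23975) = (421 + (164 - 73)/(-68 - 84))*(-46714 + 23975) = (421 + 91/(-152))*(-22739) = (421 - 1/152*91)*(-22739) = (421 - 91/152)*(-22739) = (63901/152)*(-22739) = -1453044839/152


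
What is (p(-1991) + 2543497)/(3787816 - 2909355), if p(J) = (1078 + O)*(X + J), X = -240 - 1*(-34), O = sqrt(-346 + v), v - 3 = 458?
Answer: 2871/14401 - 2197*sqrt(115)/878461 ≈ 0.17254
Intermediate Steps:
v = 461 (v = 3 + 458 = 461)
O = sqrt(115) (O = sqrt(-346 + 461) = sqrt(115) ≈ 10.724)
X = -206 (X = -240 + 34 = -206)
p(J) = (-206 + J)*(1078 + sqrt(115)) (p(J) = (1078 + sqrt(115))*(-206 + J) = (-206 + J)*(1078 + sqrt(115)))
(p(-1991) + 2543497)/(3787816 - 2909355) = ((-222068 - 206*sqrt(115) + 1078*(-1991) - 1991*sqrt(115)) + 2543497)/(3787816 - 2909355) = ((-222068 - 206*sqrt(115) - 2146298 - 1991*sqrt(115)) + 2543497)/878461 = ((-2368366 - 2197*sqrt(115)) + 2543497)*(1/878461) = (175131 - 2197*sqrt(115))*(1/878461) = 2871/14401 - 2197*sqrt(115)/878461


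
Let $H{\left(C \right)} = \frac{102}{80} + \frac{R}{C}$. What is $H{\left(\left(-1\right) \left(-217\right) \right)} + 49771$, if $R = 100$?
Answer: $\frac{432027347}{8680} \approx 49773.0$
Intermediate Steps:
$H{\left(C \right)} = \frac{51}{40} + \frac{100}{C}$ ($H{\left(C \right)} = \frac{102}{80} + \frac{100}{C} = 102 \cdot \frac{1}{80} + \frac{100}{C} = \frac{51}{40} + \frac{100}{C}$)
$H{\left(\left(-1\right) \left(-217\right) \right)} + 49771 = \left(\frac{51}{40} + \frac{100}{\left(-1\right) \left(-217\right)}\right) + 49771 = \left(\frac{51}{40} + \frac{100}{217}\right) + 49771 = \frac{15067}{8680} + 49771 = \frac{432027347}{8680}$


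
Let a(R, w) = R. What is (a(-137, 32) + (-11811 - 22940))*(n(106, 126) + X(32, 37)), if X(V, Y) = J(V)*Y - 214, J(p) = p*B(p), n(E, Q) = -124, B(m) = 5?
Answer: -194744816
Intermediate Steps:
J(p) = 5*p (J(p) = p*5 = 5*p)
X(V, Y) = -214 + 5*V*Y (X(V, Y) = (5*V)*Y - 214 = 5*V*Y - 214 = -214 + 5*V*Y)
(a(-137, 32) + (-11811 - 22940))*(n(106, 126) + X(32, 37)) = (-137 + (-11811 - 22940))*(-124 + (-214 + 5*32*37)) = (-137 - 34751)*(-124 + (-214 + 5920)) = -34888*(-124 + 5706) = -34888*5582 = -194744816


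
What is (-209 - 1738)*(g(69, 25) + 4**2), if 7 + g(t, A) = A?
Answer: -66198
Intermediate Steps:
g(t, A) = -7 + A
(-209 - 1738)*(g(69, 25) + 4**2) = (-209 - 1738)*((-7 + 25) + 4**2) = -1947*(18 + 16) = -1947*34 = -66198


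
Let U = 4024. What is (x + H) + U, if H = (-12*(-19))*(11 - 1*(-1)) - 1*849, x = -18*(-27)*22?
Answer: 16603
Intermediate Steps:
x = 10692 (x = 486*22 = 10692)
H = 1887 (H = 228*(11 + 1) - 849 = 228*12 - 849 = 2736 - 849 = 1887)
(x + H) + U = (10692 + 1887) + 4024 = 12579 + 4024 = 16603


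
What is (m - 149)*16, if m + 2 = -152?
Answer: -4848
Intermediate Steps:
m = -154 (m = -2 - 152 = -154)
(m - 149)*16 = (-154 - 149)*16 = -303*16 = -4848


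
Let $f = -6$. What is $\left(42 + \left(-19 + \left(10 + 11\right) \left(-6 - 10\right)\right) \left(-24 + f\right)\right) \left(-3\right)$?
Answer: $-32076$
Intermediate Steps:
$\left(42 + \left(-19 + \left(10 + 11\right) \left(-6 - 10\right)\right) \left(-24 + f\right)\right) \left(-3\right) = \left(42 + \left(-19 + \left(10 + 11\right) \left(-6 - 10\right)\right) \left(-24 - 6\right)\right) \left(-3\right) = \left(42 + \left(-19 + 21 \left(-16\right)\right) \left(-30\right)\right) \left(-3\right) = \left(42 + \left(-19 - 336\right) \left(-30\right)\right) \left(-3\right) = \left(42 - -10650\right) \left(-3\right) = \left(42 + 10650\right) \left(-3\right) = 10692 \left(-3\right) = -32076$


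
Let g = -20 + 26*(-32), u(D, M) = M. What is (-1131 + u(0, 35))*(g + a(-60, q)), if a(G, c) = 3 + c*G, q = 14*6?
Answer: 6454344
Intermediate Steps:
q = 84
g = -852 (g = -20 - 832 = -852)
a(G, c) = 3 + G*c
(-1131 + u(0, 35))*(g + a(-60, q)) = (-1131 + 35)*(-852 + (3 - 60*84)) = -1096*(-852 + (3 - 5040)) = -1096*(-852 - 5037) = -1096*(-5889) = 6454344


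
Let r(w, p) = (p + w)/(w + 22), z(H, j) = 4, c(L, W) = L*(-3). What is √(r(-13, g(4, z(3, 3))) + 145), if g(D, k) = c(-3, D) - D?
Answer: √1297/3 ≈ 12.005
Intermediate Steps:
c(L, W) = -3*L
g(D, k) = 9 - D (g(D, k) = -3*(-3) - D = 9 - D)
r(w, p) = (p + w)/(22 + w)
√(r(-13, g(4, z(3, 3))) + 145) = √(((9 - 1*4) - 13)/(22 - 13) + 145) = √(((9 - 4) - 13)/9 + 145) = √((5 - 13)/9 + 145) = √((⅑)*(-8) + 145) = √(-8/9 + 145) = √(1297/9) = √1297/3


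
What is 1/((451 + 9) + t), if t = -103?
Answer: 1/357 ≈ 0.0028011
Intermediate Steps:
1/((451 + 9) + t) = 1/((451 + 9) - 103) = 1/(460 - 103) = 1/357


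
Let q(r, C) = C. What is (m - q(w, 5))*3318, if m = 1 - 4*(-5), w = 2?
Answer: 53088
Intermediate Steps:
m = 21 (m = 1 + 20 = 21)
(m - q(w, 5))*3318 = (21 - 1*5)*3318 = (21 - 5)*3318 = 16*3318 = 53088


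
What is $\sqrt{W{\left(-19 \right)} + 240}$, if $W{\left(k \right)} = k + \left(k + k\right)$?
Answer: $\sqrt{183} \approx 13.528$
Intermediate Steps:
$W{\left(k \right)} = 3 k$ ($W{\left(k \right)} = k + 2 k = 3 k$)
$\sqrt{W{\left(-19 \right)} + 240} = \sqrt{3 \left(-19\right) + 240} = \sqrt{-57 + 240} = \sqrt{183}$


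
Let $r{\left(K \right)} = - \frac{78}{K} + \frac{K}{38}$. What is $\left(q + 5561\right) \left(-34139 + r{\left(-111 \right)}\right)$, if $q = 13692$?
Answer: $- \frac{924193152909}{1406} \approx -6.5732 \cdot 10^{8}$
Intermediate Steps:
$r{\left(K \right)} = - \frac{78}{K} + \frac{K}{38}$ ($r{\left(K \right)} = - \frac{78}{K} + K \frac{1}{38} = - \frac{78}{K} + \frac{K}{38}$)
$\left(q + 5561\right) \left(-34139 + r{\left(-111 \right)}\right) = \left(13692 + 5561\right) \left(-34139 + \left(- \frac{78}{-111} + \frac{1}{38} \left(-111\right)\right)\right) = 19253 \left(-34139 - \frac{3119}{1406}\right) = 19253 \left(- \frac{48002553}{1406}\right) = - \frac{924193152909}{1406}$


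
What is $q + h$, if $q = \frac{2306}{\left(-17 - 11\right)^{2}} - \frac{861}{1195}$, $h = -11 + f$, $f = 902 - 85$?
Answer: $\frac{378602963}{468440} \approx 808.22$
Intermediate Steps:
$f = 817$
$h = 806$ ($h = -11 + 817 = 806$)
$q = \frac{1040323}{468440}$ ($q = \frac{2306}{\left(-28\right)^{2}} - \frac{861}{1195} = \frac{2306}{784} - \frac{861}{1195} = 2306 \cdot \frac{1}{784} - \frac{861}{1195} = \frac{1153}{392} - \frac{861}{1195} = \frac{1040323}{468440} \approx 2.2208$)
$q + h = \frac{1040323}{468440} + 806 = \frac{378602963}{468440}$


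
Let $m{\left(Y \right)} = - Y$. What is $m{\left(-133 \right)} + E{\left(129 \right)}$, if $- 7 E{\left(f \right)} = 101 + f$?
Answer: $\frac{701}{7} \approx 100.14$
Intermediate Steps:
$E{\left(f \right)} = - \frac{101}{7} - \frac{f}{7}$ ($E{\left(f \right)} = - \frac{101 + f}{7} = - \frac{101}{7} - \frac{f}{7}$)
$m{\left(-133 \right)} + E{\left(129 \right)} = \left(-1\right) \left(-133\right) - \frac{230}{7} = 133 - \frac{230}{7} = \frac{701}{7}$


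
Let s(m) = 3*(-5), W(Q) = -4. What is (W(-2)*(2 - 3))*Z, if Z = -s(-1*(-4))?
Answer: 60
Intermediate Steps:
s(m) = -15
Z = 15 (Z = -1*(-15) = 15)
(W(-2)*(2 - 3))*Z = -4*(2 - 3)*15 = -4*(-1)*15 = 4*15 = 60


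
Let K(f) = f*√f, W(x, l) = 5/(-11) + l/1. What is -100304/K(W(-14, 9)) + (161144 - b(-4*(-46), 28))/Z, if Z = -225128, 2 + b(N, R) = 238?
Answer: -40227/56282 - 275836*√1034/2209 ≈ -4016.0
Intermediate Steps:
b(N, R) = 236 (b(N, R) = -2 + 238 = 236)
W(x, l) = -5/11 + l (W(x, l) = 5*(-1/11) + l*1 = -5/11 + l)
K(f) = f^(3/2)
-100304/K(W(-14, 9)) + (161144 - b(-4*(-46), 28))/Z = -100304/(-5/11 + 9)^(3/2) + (161144 - 1*236)/(-225128) = -100304*11*√1034/8836 + (161144 - 236)*(-1/225128) = -100304*11*√1034/8836 + 160908*(-1/225128) = -275836*√1034/2209 - 40227/56282 = -40227/56282 - 275836*√1034/2209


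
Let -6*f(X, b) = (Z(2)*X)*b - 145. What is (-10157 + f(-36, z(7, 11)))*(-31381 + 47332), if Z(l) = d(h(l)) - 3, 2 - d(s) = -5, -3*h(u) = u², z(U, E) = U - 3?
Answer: -320195057/2 ≈ -1.6010e+8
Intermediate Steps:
z(U, E) = -3 + U
h(u) = -u²/3
d(s) = 7 (d(s) = 2 - 1*(-5) = 2 + 5 = 7)
Z(l) = 4 (Z(l) = 7 - 3 = 4)
f(X, b) = 145/6 - 2*X*b/3 (f(X, b) = -((4*X)*b - 145)/6 = -(4*X*b - 145)/6 = -(-145 + 4*X*b)/6 = 145/6 - 2*X*b/3)
(-10157 + f(-36, z(7, 11)))*(-31381 + 47332) = (-10157 + (145/6 - ⅔*(-36)*(-3 + 7)))*(-31381 + 47332) = (-10157 + (145/6 - ⅔*(-36)*4))*15951 = (-10157 + (145/6 + 96))*15951 = (-10157 + 721/6)*15951 = -60221/6*15951 = -320195057/2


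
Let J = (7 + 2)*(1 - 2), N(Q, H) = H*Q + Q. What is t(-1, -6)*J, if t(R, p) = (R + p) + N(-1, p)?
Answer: 18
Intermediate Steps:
N(Q, H) = Q + H*Q
J = -9 (J = 9*(-1) = -9)
t(R, p) = -1 + R (t(R, p) = (R + p) - (1 + p) = (R + p) + (-1 - p) = -1 + R)
t(-1, -6)*J = (-1 - 1)*(-9) = -2*(-9) = 18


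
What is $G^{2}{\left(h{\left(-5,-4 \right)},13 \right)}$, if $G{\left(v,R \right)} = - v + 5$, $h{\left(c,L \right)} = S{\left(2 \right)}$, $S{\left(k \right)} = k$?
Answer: $9$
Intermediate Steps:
$h{\left(c,L \right)} = 2$
$G{\left(v,R \right)} = 5 - v$
$G^{2}{\left(h{\left(-5,-4 \right)},13 \right)} = \left(5 - 2\right)^{2} = 3^{2} = 9$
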